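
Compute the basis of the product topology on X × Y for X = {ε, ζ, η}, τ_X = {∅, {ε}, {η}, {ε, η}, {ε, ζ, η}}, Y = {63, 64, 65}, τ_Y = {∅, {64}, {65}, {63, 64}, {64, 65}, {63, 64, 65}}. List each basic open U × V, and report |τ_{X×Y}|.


Basis B = {∅ × ∅, {ε} × {64}, {ε} × {65}, {η} × {64}, {η} × {65}, {ε} × {63, 64}, {ε} × {64, 65}, {ε, η} × {64}, {ε, η} × {65}, {η} × {63, 64}, {η} × {64, 65}, {ε} × {63, 64, 65}, {ε, ζ, η} × {64}, {ε, ζ, η} × {65}, {η} × {63, 64, 65}, {ε, η} × {63, 64}, {ε, η} × {64, 65}, {ε, η} × {63, 64, 65}, {ε, ζ, η} × {63, 64}, {ε, ζ, η} × {64, 65}, {ε, ζ, η} × {63, 64, 65}}; |τ_{X×Y}| = 70.

Enumerate products U × V with U ∈ τ_X, V ∈ τ_Y (deduplicated):
  ∅ × ∅ = {} (∅)
  {ε} × {64} = {(ε,64)}
  {ε} × {65} = {(ε,65)}
  {η} × {64} = {(η,64)}
  {η} × {65} = {(η,65)}
  {ε} × {63, 64} = {(ε,63), (ε,64)}
  {ε} × {64, 65} = {(ε,64), (ε,65)}
  {ε, η} × {64} = {(ε,64), (η,64)}
  {ε, η} × {65} = {(ε,65), (η,65)}
  {η} × {63, 64} = {(η,63), (η,64)}
  {η} × {64, 65} = {(η,64), (η,65)}
  {ε} × {63, 64, 65} = {(ε,63), (ε,64), (ε,65)}
  {ε, ζ, η} × {64} = {(ε,64), (ζ,64), (η,64)}
  {ε, ζ, η} × {65} = {(ε,65), (ζ,65), (η,65)}
  {η} × {63, 64, 65} = {(η,63), (η,64), (η,65)}
  {ε, η} × {63, 64} = {(ε,63), (ε,64), (η,63), (η,64)}
  {ε, η} × {64, 65} = {(ε,64), (ε,65), (η,64), (η,65)}
  {ε, η} × {63, 64, 65} = {(ε,63), (ε,64), (ε,65), (η,63), (η,64), (η,65)}
  {ε, ζ, η} × {63, 64} = {(ε,63), (ε,64), (ζ,63), (ζ,64), (η,63), (η,64)}
  {ε, ζ, η} × {64, 65} = {(ε,64), (ε,65), (ζ,64), (ζ,65), (η,64), (η,65)}
  {ε, ζ, η} × {63, 64, 65} = {(ε,63), (ε,64), (ε,65), (ζ,63), (ζ,64), (ζ,65), (η,63), (η,64), (η,65)}
These 21 distinct sets form the basis B.
Close under arbitrary unions to get τ_{X×Y}; counting gives |τ_{X×Y}| = 70.


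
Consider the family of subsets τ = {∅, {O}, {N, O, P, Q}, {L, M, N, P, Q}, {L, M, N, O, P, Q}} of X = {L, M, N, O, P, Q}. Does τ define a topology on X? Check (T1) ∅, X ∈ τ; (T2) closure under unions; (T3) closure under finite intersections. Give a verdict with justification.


τ is NOT a topology on X.

Axiom (T1): ∅ ∈ τ? Yes; X ∈ τ? Yes.
Axiom (T2/T3): check pairwise unions and intersections of members of τ.
Counterexample for (T3): {N, O, P, Q} ∩ {L, M, N, P, Q} = {N, P, Q} ∉ τ. Therefore τ is NOT a topology.


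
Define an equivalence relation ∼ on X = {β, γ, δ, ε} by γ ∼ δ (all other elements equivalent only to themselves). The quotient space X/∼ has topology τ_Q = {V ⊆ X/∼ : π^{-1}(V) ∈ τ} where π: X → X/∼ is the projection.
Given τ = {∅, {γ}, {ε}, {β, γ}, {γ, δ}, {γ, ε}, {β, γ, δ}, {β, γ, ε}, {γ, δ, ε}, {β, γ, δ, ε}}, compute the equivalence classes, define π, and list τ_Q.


X/∼ = {[β], [γ=δ], [ε]}; |τ_Q| = 6.

Equivalence classes: [β], [γ=δ], [ε].
Quotient map π: X → X/∼ sends β ↦ [β], γ ↦ [γ=δ], δ ↦ [γ=δ], ε ↦ [ε].
For each subset V ⊆ X/∼, compute π^{-1}(V) ⊆ X and check whether π^{-1}(V) ∈ τ. V is open in τ_Q iff π^{-1}(V) ∈ τ.
  V = {}: π^{-1}(V) = ∅ ∈ τ ✓.
  V = {[β]}: π^{-1}(V) = {β} ∉ τ ✗.
  V = {[γ=δ]}: π^{-1}(V) = {γ, δ} ∈ τ ✓.
  V = {[β], [γ=δ]}: π^{-1}(V) = {β, γ, δ} ∈ τ ✓.
  V = {[ε]}: π^{-1}(V) = {ε} ∈ τ ✓.
  V = {[β], [ε]}: π^{-1}(V) = {β, ε} ∉ τ ✗.
  V = {[γ=δ], [ε]}: π^{-1}(V) = {γ, δ, ε} ∈ τ ✓.
  V = {[β], [γ=δ], [ε]}: π^{-1}(V) = {β, γ, δ, ε} ∈ τ ✓.
Open sets in the quotient: τ_Q = {{}, {[γ=δ]}, {[β], [γ=δ]}, {[ε]}, {[γ=δ], [ε]}, {[β], [γ=δ], [ε]}} (6 elements).


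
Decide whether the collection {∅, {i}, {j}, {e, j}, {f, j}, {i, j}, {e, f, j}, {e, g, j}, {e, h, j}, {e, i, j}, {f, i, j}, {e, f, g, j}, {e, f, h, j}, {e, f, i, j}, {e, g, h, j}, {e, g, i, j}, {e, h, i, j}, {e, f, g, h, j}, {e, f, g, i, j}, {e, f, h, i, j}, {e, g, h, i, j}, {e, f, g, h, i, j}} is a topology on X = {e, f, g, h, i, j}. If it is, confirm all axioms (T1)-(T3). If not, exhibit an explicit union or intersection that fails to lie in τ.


τ IS a topology on X.

Axiom (T1): ∅ ∈ τ? Yes; X ∈ τ? Yes.
Axiom (T2/T3): check pairwise unions and intersections of members of τ.
All pairwise intersections and unions checked — each lies in τ. Therefore τ satisfies (T1), (T2), (T3): it IS a topology on X.


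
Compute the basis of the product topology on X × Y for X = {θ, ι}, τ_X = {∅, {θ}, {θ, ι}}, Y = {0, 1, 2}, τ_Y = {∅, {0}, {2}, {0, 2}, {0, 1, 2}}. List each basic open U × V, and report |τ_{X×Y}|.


Basis B = {∅ × ∅, {θ} × {0}, {θ} × {2}, {θ} × {0, 2}, {θ, ι} × {0}, {θ, ι} × {2}, {θ} × {0, 1, 2}, {θ, ι} × {0, 2}, {θ, ι} × {0, 1, 2}}; |τ_{X×Y}| = 14.

Enumerate products U × V with U ∈ τ_X, V ∈ τ_Y (deduplicated):
  ∅ × ∅ = {} (∅)
  {θ} × {0} = {(θ,0)}
  {θ} × {2} = {(θ,2)}
  {θ} × {0, 2} = {(θ,0), (θ,2)}
  {θ, ι} × {0} = {(θ,0), (ι,0)}
  {θ, ι} × {2} = {(θ,2), (ι,2)}
  {θ} × {0, 1, 2} = {(θ,0), (θ,1), (θ,2)}
  {θ, ι} × {0, 2} = {(θ,0), (θ,2), (ι,0), (ι,2)}
  {θ, ι} × {0, 1, 2} = {(θ,0), (θ,1), (θ,2), (ι,0), (ι,1), (ι,2)}
These 9 distinct sets form the basis B.
Close under arbitrary unions to get τ_{X×Y}; counting gives |τ_{X×Y}| = 14.


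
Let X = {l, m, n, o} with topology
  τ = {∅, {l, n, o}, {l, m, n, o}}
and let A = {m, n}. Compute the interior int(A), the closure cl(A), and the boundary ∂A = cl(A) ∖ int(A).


int(A) = ∅, cl(A) = {l, m, n, o}, ∂A = {l, m, n, o}.

Closed sets in (X, τ) are complements of opens:
  closed(X, τ) = {∅, {m}, {l, m, n, o}}.
int(A) = ⋃ {U ∈ τ : U ⊆ A}. Opens contained in A: ∅.
Taking the union of these: int(A) = ∅.
cl(A) = ⋂ {C closed : A ⊆ C}. Closed sets containing A: {l, m, n, o}.
Intersecting these: cl(A) = {l, m, n, o}.
∂A = cl(A) ∖ int(A) = {l, m, n, o} ∖ ∅ = {l, m, n, o}.


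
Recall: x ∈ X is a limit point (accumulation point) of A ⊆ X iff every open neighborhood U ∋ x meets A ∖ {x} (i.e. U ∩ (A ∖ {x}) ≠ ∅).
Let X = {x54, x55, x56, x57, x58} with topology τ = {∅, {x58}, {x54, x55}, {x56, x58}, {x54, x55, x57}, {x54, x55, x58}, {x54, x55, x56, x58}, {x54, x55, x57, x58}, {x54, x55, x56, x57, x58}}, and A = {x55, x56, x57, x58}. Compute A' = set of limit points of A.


A' = {x54, x56, x57}

For each x ∈ X, list the open sets U ∈ τ with x ∈ U, then check whether U ∩ (A ∖ {x}) ≠ ∅ for every such U.
  x = x54: opens ∋ x are {x54, x55}, {x54, x55, x57}, {x54, x55, x58}, {x54, x55, x56, x58}, {x54, x55, x57, x58}, {x54, x55, x56, x57, x58}; each meets A ∖ {x54}, so x IS a limit point.
  x = x55: open {x54, x55} ∋ x has {x54, x55} ∩ (A ∖ {x55}) = ∅, so x is NOT a limit point.
  x = x56: opens ∋ x are {x56, x58}, {x54, x55, x56, x58}, {x54, x55, x56, x57, x58}; each meets A ∖ {x56}, so x IS a limit point.
  x = x57: opens ∋ x are {x54, x55, x57}, {x54, x55, x57, x58}, {x54, x55, x56, x57, x58}; each meets A ∖ {x57}, so x IS a limit point.
  x = x58: open {x58} ∋ x has {x58} ∩ (A ∖ {x58}) = ∅, so x is NOT a limit point.
Collecting: A' = {x54, x56, x57}.


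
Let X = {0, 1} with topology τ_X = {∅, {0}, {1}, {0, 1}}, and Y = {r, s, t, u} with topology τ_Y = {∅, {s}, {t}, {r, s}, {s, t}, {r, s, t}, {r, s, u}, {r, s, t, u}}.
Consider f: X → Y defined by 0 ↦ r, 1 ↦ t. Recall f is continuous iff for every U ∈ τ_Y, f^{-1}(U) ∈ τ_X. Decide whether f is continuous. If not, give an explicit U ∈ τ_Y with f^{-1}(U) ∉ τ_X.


f IS continuous.

Compute f^{-1}(U) for each U ∈ τ_Y:
  U = ∅: f^{-1}(U) = ∅ ∈ τ_X ✓.
  U = {s}: f^{-1}(U) = ∅ ∈ τ_X ✓.
  U = {t}: f^{-1}(U) = {1} ∈ τ_X ✓.
  U = {r, s}: f^{-1}(U) = {0} ∈ τ_X ✓.
  U = {s, t}: f^{-1}(U) = {1} ∈ τ_X ✓.
  U = {r, s, t}: f^{-1}(U) = {0, 1} ∈ τ_X ✓.
  U = {r, s, u}: f^{-1}(U) = {0} ∈ τ_X ✓.
  U = {r, s, t, u}: f^{-1}(U) = {0, 1} ∈ τ_X ✓.
Every preimage lies in τ_X, so f IS continuous.


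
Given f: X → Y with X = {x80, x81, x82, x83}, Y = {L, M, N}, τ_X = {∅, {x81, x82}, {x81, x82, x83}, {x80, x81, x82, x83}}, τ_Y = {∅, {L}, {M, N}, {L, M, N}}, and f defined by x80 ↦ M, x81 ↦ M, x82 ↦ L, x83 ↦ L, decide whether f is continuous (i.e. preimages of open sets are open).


f is NOT continuous.

Compute f^{-1}(U) for each U ∈ τ_Y:
  U = ∅: f^{-1}(U) = ∅ ∈ τ_X ✓.
  U = {L}: f^{-1}(U) = {x82, x83} ∉ τ_X ✗.
  U = {M, N}: f^{-1}(U) = {x80, x81} ∉ τ_X ✗.
  U = {L, M, N}: f^{-1}(U) = {x80, x81, x82, x83} ∈ τ_X ✓.
Found U = {L} with f^{-1}(U) = {x82, x83} not in τ_X. Therefore f is NOT continuous.


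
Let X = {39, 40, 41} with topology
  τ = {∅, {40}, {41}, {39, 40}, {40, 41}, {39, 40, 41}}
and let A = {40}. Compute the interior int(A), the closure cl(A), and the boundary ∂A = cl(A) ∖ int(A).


int(A) = {40}, cl(A) = {39, 40}, ∂A = {39}.

Closed sets in (X, τ) are complements of opens:
  closed(X, τ) = {∅, {39}, {41}, {39, 40}, {39, 41}, {39, 40, 41}}.
int(A) = ⋃ {U ∈ τ : U ⊆ A}. Opens contained in A: ∅, {40}.
Taking the union of these: int(A) = {40}.
cl(A) = ⋂ {C closed : A ⊆ C}. Closed sets containing A: {39, 40}, {39, 40, 41}.
Intersecting these: cl(A) = {39, 40}.
∂A = cl(A) ∖ int(A) = {39, 40} ∖ {40} = {39}.


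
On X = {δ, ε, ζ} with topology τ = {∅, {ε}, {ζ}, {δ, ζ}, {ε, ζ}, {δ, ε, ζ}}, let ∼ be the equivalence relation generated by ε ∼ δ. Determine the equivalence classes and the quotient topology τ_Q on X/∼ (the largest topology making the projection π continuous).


X/∼ = {[δ=ε], [ζ]}; |τ_Q| = 3.

Equivalence classes: [δ=ε], [ζ].
Quotient map π: X → X/∼ sends δ ↦ [δ=ε], ε ↦ [δ=ε], ζ ↦ [ζ].
For each subset V ⊆ X/∼, compute π^{-1}(V) ⊆ X and check whether π^{-1}(V) ∈ τ. V is open in τ_Q iff π^{-1}(V) ∈ τ.
  V = {}: π^{-1}(V) = ∅ ∈ τ ✓.
  V = {[δ=ε]}: π^{-1}(V) = {δ, ε} ∉ τ ✗.
  V = {[ζ]}: π^{-1}(V) = {ζ} ∈ τ ✓.
  V = {[δ=ε], [ζ]}: π^{-1}(V) = {δ, ε, ζ} ∈ τ ✓.
Open sets in the quotient: τ_Q = {{}, {[ζ]}, {[δ=ε], [ζ]}} (3 elements).


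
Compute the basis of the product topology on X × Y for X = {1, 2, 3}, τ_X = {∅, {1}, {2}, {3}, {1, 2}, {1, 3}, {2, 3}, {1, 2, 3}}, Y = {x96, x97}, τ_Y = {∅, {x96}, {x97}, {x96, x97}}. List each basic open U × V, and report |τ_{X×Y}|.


Basis B = {∅ × ∅, {1} × {x96}, {1} × {x97}, {2} × {x96}, {2} × {x97}, {3} × {x96}, {3} × {x97}, {1} × {x96, x97}, {1, 2} × {x96}, {1, 3} × {x96}, {1, 2} × {x97}, {1, 3} × {x97}, {2} × {x96, x97}, {2, 3} × {x96}, {2, 3} × {x97}, {3} × {x96, x97}, {1, 2, 3} × {x96}, {1, 2, 3} × {x97}, {1, 2} × {x96, x97}, {1, 3} × {x96, x97}, {2, 3} × {x96, x97}, {1, 2, 3} × {x96, x97}}; |τ_{X×Y}| = 64.

Enumerate products U × V with U ∈ τ_X, V ∈ τ_Y (deduplicated):
  ∅ × ∅ = {} (∅)
  {1} × {x96} = {(1,x96)}
  {1} × {x97} = {(1,x97)}
  {2} × {x96} = {(2,x96)}
  {2} × {x97} = {(2,x97)}
  {3} × {x96} = {(3,x96)}
  {3} × {x97} = {(3,x97)}
  {1} × {x96, x97} = {(1,x96), (1,x97)}
  {1, 2} × {x96} = {(1,x96), (2,x96)}
  {1, 3} × {x96} = {(1,x96), (3,x96)}
  {1, 2} × {x97} = {(1,x97), (2,x97)}
  {1, 3} × {x97} = {(1,x97), (3,x97)}
  {2} × {x96, x97} = {(2,x96), (2,x97)}
  {2, 3} × {x96} = {(2,x96), (3,x96)}
  {2, 3} × {x97} = {(2,x97), (3,x97)}
  {3} × {x96, x97} = {(3,x96), (3,x97)}
  {1, 2, 3} × {x96} = {(1,x96), (2,x96), (3,x96)}
  {1, 2, 3} × {x97} = {(1,x97), (2,x97), (3,x97)}
  {1, 2} × {x96, x97} = {(1,x96), (1,x97), (2,x96), (2,x97)}
  {1, 3} × {x96, x97} = {(1,x96), (1,x97), (3,x96), (3,x97)}
  {2, 3} × {x96, x97} = {(2,x96), (2,x97), (3,x96), (3,x97)}
  {1, 2, 3} × {x96, x97} = {(1,x96), (1,x97), (2,x96), (2,x97), (3,x96), (3,x97)}
These 22 distinct sets form the basis B.
Close under arbitrary unions to get τ_{X×Y}; counting gives |τ_{X×Y}| = 64.


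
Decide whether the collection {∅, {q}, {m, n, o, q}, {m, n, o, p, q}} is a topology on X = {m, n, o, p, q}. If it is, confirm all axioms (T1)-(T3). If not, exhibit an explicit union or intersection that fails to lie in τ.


τ IS a topology on X.

Axiom (T1): ∅ ∈ τ? Yes; X ∈ τ? Yes.
Axiom (T2/T3): check pairwise unions and intersections of members of τ.
All pairwise intersections and unions checked — each lies in τ. Therefore τ satisfies (T1), (T2), (T3): it IS a topology on X.


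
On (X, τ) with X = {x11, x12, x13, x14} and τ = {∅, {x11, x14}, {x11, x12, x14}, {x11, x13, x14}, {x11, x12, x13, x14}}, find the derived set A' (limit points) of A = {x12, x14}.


A' = {x11, x12, x13}

For each x ∈ X, list the open sets U ∈ τ with x ∈ U, then check whether U ∩ (A ∖ {x}) ≠ ∅ for every such U.
  x = x11: opens ∋ x are {x11, x14}, {x11, x12, x14}, {x11, x13, x14}, {x11, x12, x13, x14}; each meets A ∖ {x11}, so x IS a limit point.
  x = x12: opens ∋ x are {x11, x12, x14}, {x11, x12, x13, x14}; each meets A ∖ {x12}, so x IS a limit point.
  x = x13: opens ∋ x are {x11, x13, x14}, {x11, x12, x13, x14}; each meets A ∖ {x13}, so x IS a limit point.
  x = x14: open {x11, x14} ∋ x has {x11, x14} ∩ (A ∖ {x14}) = ∅, so x is NOT a limit point.
Collecting: A' = {x11, x12, x13}.


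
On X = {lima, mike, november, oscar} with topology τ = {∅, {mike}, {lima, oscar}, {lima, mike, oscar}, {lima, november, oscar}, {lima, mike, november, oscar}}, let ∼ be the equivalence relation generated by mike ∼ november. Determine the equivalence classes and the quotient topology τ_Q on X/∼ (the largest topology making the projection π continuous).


X/∼ = {[lima], [mike=november], [oscar]}; |τ_Q| = 3.

Equivalence classes: [lima], [mike=november], [oscar].
Quotient map π: X → X/∼ sends lima ↦ [lima], mike ↦ [mike=november], november ↦ [mike=november], oscar ↦ [oscar].
For each subset V ⊆ X/∼, compute π^{-1}(V) ⊆ X and check whether π^{-1}(V) ∈ τ. V is open in τ_Q iff π^{-1}(V) ∈ τ.
  V = {}: π^{-1}(V) = ∅ ∈ τ ✓.
  V = {[lima]}: π^{-1}(V) = {lima} ∉ τ ✗.
  V = {[mike=november]}: π^{-1}(V) = {mike, november} ∉ τ ✗.
  V = {[lima], [mike=november]}: π^{-1}(V) = {lima, mike, november} ∉ τ ✗.
  V = {[oscar]}: π^{-1}(V) = {oscar} ∉ τ ✗.
  V = {[lima], [oscar]}: π^{-1}(V) = {lima, oscar} ∈ τ ✓.
  V = {[mike=november], [oscar]}: π^{-1}(V) = {mike, november, oscar} ∉ τ ✗.
  V = {[lima], [mike=november], [oscar]}: π^{-1}(V) = {lima, mike, november, oscar} ∈ τ ✓.
Open sets in the quotient: τ_Q = {{}, {[lima], [oscar]}, {[lima], [mike=november], [oscar]}} (3 elements).


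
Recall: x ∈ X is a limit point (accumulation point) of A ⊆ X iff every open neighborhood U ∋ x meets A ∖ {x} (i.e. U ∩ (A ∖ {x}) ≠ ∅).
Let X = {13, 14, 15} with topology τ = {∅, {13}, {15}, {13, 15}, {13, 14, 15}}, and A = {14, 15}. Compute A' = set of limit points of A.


A' = {14}

For each x ∈ X, list the open sets U ∈ τ with x ∈ U, then check whether U ∩ (A ∖ {x}) ≠ ∅ for every such U.
  x = 13: open {13} ∋ x has {13} ∩ (A ∖ {13}) = ∅, so x is NOT a limit point.
  x = 14: opens ∋ x are {13, 14, 15}; each meets A ∖ {14}, so x IS a limit point.
  x = 15: open {15} ∋ x has {15} ∩ (A ∖ {15}) = ∅, so x is NOT a limit point.
Collecting: A' = {14}.


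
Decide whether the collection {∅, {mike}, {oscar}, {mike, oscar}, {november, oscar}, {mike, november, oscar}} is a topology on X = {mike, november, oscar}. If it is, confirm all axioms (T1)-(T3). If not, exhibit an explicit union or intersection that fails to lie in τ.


τ IS a topology on X.

Axiom (T1): ∅ ∈ τ? Yes; X ∈ τ? Yes.
Axiom (T2/T3): check pairwise unions and intersections of members of τ.
All pairwise intersections and unions checked — each lies in τ. Therefore τ satisfies (T1), (T2), (T3): it IS a topology on X.


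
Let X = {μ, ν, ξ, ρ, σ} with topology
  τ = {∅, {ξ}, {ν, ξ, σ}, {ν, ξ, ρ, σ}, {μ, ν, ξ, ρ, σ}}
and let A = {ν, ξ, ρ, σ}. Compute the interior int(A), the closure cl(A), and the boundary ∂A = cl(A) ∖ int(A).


int(A) = {ν, ξ, ρ, σ}, cl(A) = {μ, ν, ξ, ρ, σ}, ∂A = {μ}.

Closed sets in (X, τ) are complements of opens:
  closed(X, τ) = {∅, {μ}, {μ, ρ}, {μ, ν, ρ, σ}, {μ, ν, ξ, ρ, σ}}.
int(A) = ⋃ {U ∈ τ : U ⊆ A}. Opens contained in A: ∅, {ξ}, {ν, ξ, σ}, {ν, ξ, ρ, σ}.
Taking the union of these: int(A) = {ν, ξ, ρ, σ}.
cl(A) = ⋂ {C closed : A ⊆ C}. Closed sets containing A: {μ, ν, ξ, ρ, σ}.
Intersecting these: cl(A) = {μ, ν, ξ, ρ, σ}.
∂A = cl(A) ∖ int(A) = {μ, ν, ξ, ρ, σ} ∖ {ν, ξ, ρ, σ} = {μ}.


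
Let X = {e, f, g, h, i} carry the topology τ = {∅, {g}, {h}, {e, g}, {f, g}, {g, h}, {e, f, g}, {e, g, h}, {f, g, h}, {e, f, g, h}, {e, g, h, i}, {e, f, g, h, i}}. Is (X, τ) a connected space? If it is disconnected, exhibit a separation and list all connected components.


(X, τ) is connected.

Find clopen sets (U ∈ τ with X ∖ U ∈ τ):
  U = ∅, X ∖ U = {e, f, g, h, i} — both open, so U is clopen.
  U = {e, f, g, h, i}, X ∖ U = ∅ — both open, so U is clopen.
Only trivial clopens (∅ and X) exist, so (X, τ) is connected.
Compute connected components by grouping points that agree on all clopens:
  component: {e, f, g, h, i}


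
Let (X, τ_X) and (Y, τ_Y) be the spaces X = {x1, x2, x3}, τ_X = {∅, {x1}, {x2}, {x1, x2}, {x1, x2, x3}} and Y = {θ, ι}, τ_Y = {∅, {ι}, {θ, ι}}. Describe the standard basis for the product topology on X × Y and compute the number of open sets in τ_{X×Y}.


Basis B = {∅ × ∅, {x1} × {ι}, {x2} × {ι}, {x1} × {θ, ι}, {x1, x2} × {ι}, {x2} × {θ, ι}, {x1, x2, x3} × {ι}, {x1, x2} × {θ, ι}, {x1, x2, x3} × {θ, ι}}; |τ_{X×Y}| = 14.

Enumerate products U × V with U ∈ τ_X, V ∈ τ_Y (deduplicated):
  ∅ × ∅ = {} (∅)
  {x1} × {ι} = {(x1,ι)}
  {x2} × {ι} = {(x2,ι)}
  {x1} × {θ, ι} = {(x1,θ), (x1,ι)}
  {x1, x2} × {ι} = {(x1,ι), (x2,ι)}
  {x2} × {θ, ι} = {(x2,θ), (x2,ι)}
  {x1, x2, x3} × {ι} = {(x1,ι), (x2,ι), (x3,ι)}
  {x1, x2} × {θ, ι} = {(x1,θ), (x1,ι), (x2,θ), (x2,ι)}
  {x1, x2, x3} × {θ, ι} = {(x1,θ), (x1,ι), (x2,θ), (x2,ι), (x3,θ), (x3,ι)}
These 9 distinct sets form the basis B.
Close under arbitrary unions to get τ_{X×Y}; counting gives |τ_{X×Y}| = 14.


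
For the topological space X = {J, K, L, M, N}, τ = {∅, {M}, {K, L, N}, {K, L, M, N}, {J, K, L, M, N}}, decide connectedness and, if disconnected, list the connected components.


(X, τ) is connected.

Find clopen sets (U ∈ τ with X ∖ U ∈ τ):
  U = ∅, X ∖ U = {J, K, L, M, N} — both open, so U is clopen.
  U = {J, K, L, M, N}, X ∖ U = ∅ — both open, so U is clopen.
Only trivial clopens (∅ and X) exist, so (X, τ) is connected.
Compute connected components by grouping points that agree on all clopens:
  component: {J, K, L, M, N}


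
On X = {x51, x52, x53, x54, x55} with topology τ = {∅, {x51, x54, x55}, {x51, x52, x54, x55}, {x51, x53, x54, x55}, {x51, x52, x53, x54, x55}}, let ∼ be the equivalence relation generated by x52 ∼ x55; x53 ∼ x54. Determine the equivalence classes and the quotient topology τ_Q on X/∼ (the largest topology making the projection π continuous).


X/∼ = {[x51], [x52=x55], [x53=x54]}; |τ_Q| = 2.

Equivalence classes: [x51], [x52=x55], [x53=x54].
Quotient map π: X → X/∼ sends x51 ↦ [x51], x52 ↦ [x52=x55], x53 ↦ [x53=x54], x54 ↦ [x53=x54], x55 ↦ [x52=x55].
For each subset V ⊆ X/∼, compute π^{-1}(V) ⊆ X and check whether π^{-1}(V) ∈ τ. V is open in τ_Q iff π^{-1}(V) ∈ τ.
  V = {}: π^{-1}(V) = ∅ ∈ τ ✓.
  V = {[x51]}: π^{-1}(V) = {x51} ∉ τ ✗.
  V = {[x52=x55]}: π^{-1}(V) = {x52, x55} ∉ τ ✗.
  V = {[x51], [x52=x55]}: π^{-1}(V) = {x51, x52, x55} ∉ τ ✗.
  V = {[x53=x54]}: π^{-1}(V) = {x53, x54} ∉ τ ✗.
  V = {[x51], [x53=x54]}: π^{-1}(V) = {x51, x53, x54} ∉ τ ✗.
  V = {[x52=x55], [x53=x54]}: π^{-1}(V) = {x52, x53, x54, x55} ∉ τ ✗.
  V = {[x51], [x52=x55], [x53=x54]}: π^{-1}(V) = {x51, x52, x53, x54, x55} ∈ τ ✓.
Open sets in the quotient: τ_Q = {{}, {[x51], [x52=x55], [x53=x54]}} (2 elements).


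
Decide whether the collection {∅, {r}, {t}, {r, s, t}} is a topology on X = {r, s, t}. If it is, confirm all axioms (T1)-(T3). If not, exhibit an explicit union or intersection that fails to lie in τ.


τ is NOT a topology on X.

Axiom (T1): ∅ ∈ τ? Yes; X ∈ τ? Yes.
Axiom (T2/T3): check pairwise unions and intersections of members of τ.
Counterexample for (T2): {r} ∪ {t} = {r, t} ∉ τ. Therefore τ is NOT a topology.


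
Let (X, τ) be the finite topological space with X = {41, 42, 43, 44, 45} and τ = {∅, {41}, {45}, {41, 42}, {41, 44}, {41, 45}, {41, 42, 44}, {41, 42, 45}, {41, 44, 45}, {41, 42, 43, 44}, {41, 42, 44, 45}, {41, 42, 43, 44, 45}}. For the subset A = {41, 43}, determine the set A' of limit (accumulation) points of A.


A' = {42, 43, 44}

For each x ∈ X, list the open sets U ∈ τ with x ∈ U, then check whether U ∩ (A ∖ {x}) ≠ ∅ for every such U.
  x = 41: open {41} ∋ x has {41} ∩ (A ∖ {41}) = ∅, so x is NOT a limit point.
  x = 42: opens ∋ x are {41, 42}, {41, 42, 44}, {41, 42, 45}, {41, 42, 43, 44}, {41, 42, 44, 45}, {41, 42, 43, 44, 45}; each meets A ∖ {42}, so x IS a limit point.
  x = 43: opens ∋ x are {41, 42, 43, 44}, {41, 42, 43, 44, 45}; each meets A ∖ {43}, so x IS a limit point.
  x = 44: opens ∋ x are {41, 44}, {41, 42, 44}, {41, 44, 45}, {41, 42, 43, 44}, {41, 42, 44, 45}, {41, 42, 43, 44, 45}; each meets A ∖ {44}, so x IS a limit point.
  x = 45: open {45} ∋ x has {45} ∩ (A ∖ {45}) = ∅, so x is NOT a limit point.
Collecting: A' = {42, 43, 44}.


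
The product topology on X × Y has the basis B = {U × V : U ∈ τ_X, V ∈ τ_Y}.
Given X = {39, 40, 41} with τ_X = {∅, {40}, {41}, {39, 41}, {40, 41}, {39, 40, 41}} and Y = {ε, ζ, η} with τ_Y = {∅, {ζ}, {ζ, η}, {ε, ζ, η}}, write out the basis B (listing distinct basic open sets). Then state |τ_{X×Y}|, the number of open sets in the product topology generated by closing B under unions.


Basis B = {∅ × ∅, {40} × {ζ}, {41} × {ζ}, {39, 41} × {ζ}, {40} × {ζ, η}, {40, 41} × {ζ}, {41} × {ζ, η}, {39, 40, 41} × {ζ}, {40} × {ε, ζ, η}, {41} × {ε, ζ, η}, {39, 41} × {ζ, η}, {40, 41} × {ζ, η}, {39, 41} × {ε, ζ, η}, {39, 40, 41} × {ζ, η}, {40, 41} × {ε, ζ, η}, {39, 40, 41} × {ε, ζ, η}}; |τ_{X×Y}| = 40.

Enumerate products U × V with U ∈ τ_X, V ∈ τ_Y (deduplicated):
  ∅ × ∅ = {} (∅)
  {40} × {ζ} = {(40,ζ)}
  {41} × {ζ} = {(41,ζ)}
  {39, 41} × {ζ} = {(39,ζ), (41,ζ)}
  {40} × {ζ, η} = {(40,ζ), (40,η)}
  {40, 41} × {ζ} = {(40,ζ), (41,ζ)}
  {41} × {ζ, η} = {(41,ζ), (41,η)}
  {39, 40, 41} × {ζ} = {(39,ζ), (40,ζ), (41,ζ)}
  {40} × {ε, ζ, η} = {(40,ε), (40,ζ), (40,η)}
  {41} × {ε, ζ, η} = {(41,ε), (41,ζ), (41,η)}
  {39, 41} × {ζ, η} = {(39,ζ), (39,η), (41,ζ), (41,η)}
  {40, 41} × {ζ, η} = {(40,ζ), (40,η), (41,ζ), (41,η)}
  {39, 41} × {ε, ζ, η} = {(39,ε), (39,ζ), (39,η), (41,ε), (41,ζ), (41,η)}
  {39, 40, 41} × {ζ, η} = {(39,ζ), (39,η), (40,ζ), (40,η), (41,ζ), (41,η)}
  {40, 41} × {ε, ζ, η} = {(40,ε), (40,ζ), (40,η), (41,ε), (41,ζ), (41,η)}
  {39, 40, 41} × {ε, ζ, η} = {(39,ε), (39,ζ), (39,η), (40,ε), (40,ζ), (40,η), (41,ε), (41,ζ), (41,η)}
These 16 distinct sets form the basis B.
Close under arbitrary unions to get τ_{X×Y}; counting gives |τ_{X×Y}| = 40.


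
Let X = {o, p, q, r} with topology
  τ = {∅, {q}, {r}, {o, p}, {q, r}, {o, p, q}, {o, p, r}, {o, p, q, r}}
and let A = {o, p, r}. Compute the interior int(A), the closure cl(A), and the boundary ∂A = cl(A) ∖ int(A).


int(A) = {o, p, r}, cl(A) = {o, p, r}, ∂A = ∅.

Closed sets in (X, τ) are complements of opens:
  closed(X, τ) = {∅, {q}, {r}, {o, p}, {q, r}, {o, p, q}, {o, p, r}, {o, p, q, r}}.
int(A) = ⋃ {U ∈ τ : U ⊆ A}. Opens contained in A: ∅, {r}, {o, p}, {o, p, r}.
Taking the union of these: int(A) = {o, p, r}.
cl(A) = ⋂ {C closed : A ⊆ C}. Closed sets containing A: {o, p, r}, {o, p, q, r}.
Intersecting these: cl(A) = {o, p, r}.
∂A = cl(A) ∖ int(A) = {o, p, r} ∖ {o, p, r} = ∅.


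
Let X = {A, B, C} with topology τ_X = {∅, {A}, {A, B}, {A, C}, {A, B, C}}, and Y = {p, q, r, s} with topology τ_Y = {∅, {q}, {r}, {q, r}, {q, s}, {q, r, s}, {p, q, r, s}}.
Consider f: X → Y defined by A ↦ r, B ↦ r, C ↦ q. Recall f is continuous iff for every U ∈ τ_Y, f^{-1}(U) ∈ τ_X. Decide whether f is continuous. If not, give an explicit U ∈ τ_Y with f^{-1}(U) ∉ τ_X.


f is NOT continuous.

Compute f^{-1}(U) for each U ∈ τ_Y:
  U = ∅: f^{-1}(U) = ∅ ∈ τ_X ✓.
  U = {q}: f^{-1}(U) = {C} ∉ τ_X ✗.
  U = {r}: f^{-1}(U) = {A, B} ∈ τ_X ✓.
  U = {q, r}: f^{-1}(U) = {A, B, C} ∈ τ_X ✓.
  U = {q, s}: f^{-1}(U) = {C} ∉ τ_X ✗.
  U = {q, r, s}: f^{-1}(U) = {A, B, C} ∈ τ_X ✓.
  U = {p, q, r, s}: f^{-1}(U) = {A, B, C} ∈ τ_X ✓.
Found U = {q} with f^{-1}(U) = {C} not in τ_X. Therefore f is NOT continuous.


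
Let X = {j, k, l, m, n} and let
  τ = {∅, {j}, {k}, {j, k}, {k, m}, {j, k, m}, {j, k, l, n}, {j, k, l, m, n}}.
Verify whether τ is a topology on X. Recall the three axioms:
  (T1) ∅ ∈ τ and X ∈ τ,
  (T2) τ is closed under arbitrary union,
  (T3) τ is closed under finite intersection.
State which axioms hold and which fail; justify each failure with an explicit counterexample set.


τ IS a topology on X.

Axiom (T1): ∅ ∈ τ? Yes; X ∈ τ? Yes.
Axiom (T2/T3): check pairwise unions and intersections of members of τ.
All pairwise intersections and unions checked — each lies in τ. Therefore τ satisfies (T1), (T2), (T3): it IS a topology on X.


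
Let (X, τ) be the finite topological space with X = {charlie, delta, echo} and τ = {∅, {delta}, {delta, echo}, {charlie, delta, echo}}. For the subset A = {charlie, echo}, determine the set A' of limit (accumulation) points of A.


A' = {charlie}

For each x ∈ X, list the open sets U ∈ τ with x ∈ U, then check whether U ∩ (A ∖ {x}) ≠ ∅ for every such U.
  x = charlie: opens ∋ x are {charlie, delta, echo}; each meets A ∖ {charlie}, so x IS a limit point.
  x = delta: open {delta} ∋ x has {delta} ∩ (A ∖ {delta}) = ∅, so x is NOT a limit point.
  x = echo: open {delta, echo} ∋ x has {delta, echo} ∩ (A ∖ {echo}) = ∅, so x is NOT a limit point.
Collecting: A' = {charlie}.


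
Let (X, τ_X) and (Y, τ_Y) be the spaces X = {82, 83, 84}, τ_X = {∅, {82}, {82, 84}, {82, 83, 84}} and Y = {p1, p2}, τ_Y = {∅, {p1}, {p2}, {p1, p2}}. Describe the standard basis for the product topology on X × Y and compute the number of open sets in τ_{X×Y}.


Basis B = {∅ × ∅, {82} × {p1}, {82} × {p2}, {82} × {p1, p2}, {82, 84} × {p1}, {82, 84} × {p2}, {82, 83, 84} × {p1}, {82, 83, 84} × {p2}, {82, 84} × {p1, p2}, {82, 83, 84} × {p1, p2}}; |τ_{X×Y}| = 16.

Enumerate products U × V with U ∈ τ_X, V ∈ τ_Y (deduplicated):
  ∅ × ∅ = {} (∅)
  {82} × {p1} = {(82,p1)}
  {82} × {p2} = {(82,p2)}
  {82} × {p1, p2} = {(82,p1), (82,p2)}
  {82, 84} × {p1} = {(82,p1), (84,p1)}
  {82, 84} × {p2} = {(82,p2), (84,p2)}
  {82, 83, 84} × {p1} = {(82,p1), (83,p1), (84,p1)}
  {82, 83, 84} × {p2} = {(82,p2), (83,p2), (84,p2)}
  {82, 84} × {p1, p2} = {(82,p1), (82,p2), (84,p1), (84,p2)}
  {82, 83, 84} × {p1, p2} = {(82,p1), (82,p2), (83,p1), (83,p2), (84,p1), (84,p2)}
These 10 distinct sets form the basis B.
Close under arbitrary unions to get τ_{X×Y}; counting gives |τ_{X×Y}| = 16.


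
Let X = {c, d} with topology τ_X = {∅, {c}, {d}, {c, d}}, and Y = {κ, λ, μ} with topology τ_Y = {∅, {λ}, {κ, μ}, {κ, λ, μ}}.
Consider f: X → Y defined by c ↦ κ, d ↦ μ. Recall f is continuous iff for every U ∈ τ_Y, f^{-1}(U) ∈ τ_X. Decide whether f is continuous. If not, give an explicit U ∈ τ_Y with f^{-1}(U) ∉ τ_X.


f IS continuous.

Compute f^{-1}(U) for each U ∈ τ_Y:
  U = ∅: f^{-1}(U) = ∅ ∈ τ_X ✓.
  U = {λ}: f^{-1}(U) = ∅ ∈ τ_X ✓.
  U = {κ, μ}: f^{-1}(U) = {c, d} ∈ τ_X ✓.
  U = {κ, λ, μ}: f^{-1}(U) = {c, d} ∈ τ_X ✓.
Every preimage lies in τ_X, so f IS continuous.


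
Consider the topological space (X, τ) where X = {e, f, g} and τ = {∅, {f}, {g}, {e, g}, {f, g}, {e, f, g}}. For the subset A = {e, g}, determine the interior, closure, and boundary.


int(A) = {e, g}, cl(A) = {e, g}, ∂A = ∅.

Closed sets in (X, τ) are complements of opens:
  closed(X, τ) = {∅, {e}, {f}, {e, f}, {e, g}, {e, f, g}}.
int(A) = ⋃ {U ∈ τ : U ⊆ A}. Opens contained in A: ∅, {g}, {e, g}.
Taking the union of these: int(A) = {e, g}.
cl(A) = ⋂ {C closed : A ⊆ C}. Closed sets containing A: {e, g}, {e, f, g}.
Intersecting these: cl(A) = {e, g}.
∂A = cl(A) ∖ int(A) = {e, g} ∖ {e, g} = ∅.


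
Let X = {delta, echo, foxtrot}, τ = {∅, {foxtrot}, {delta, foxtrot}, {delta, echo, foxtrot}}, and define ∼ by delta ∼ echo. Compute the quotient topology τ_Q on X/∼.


X/∼ = {[delta=echo], [foxtrot]}; |τ_Q| = 3.

Equivalence classes: [delta=echo], [foxtrot].
Quotient map π: X → X/∼ sends delta ↦ [delta=echo], echo ↦ [delta=echo], foxtrot ↦ [foxtrot].
For each subset V ⊆ X/∼, compute π^{-1}(V) ⊆ X and check whether π^{-1}(V) ∈ τ. V is open in τ_Q iff π^{-1}(V) ∈ τ.
  V = {}: π^{-1}(V) = ∅ ∈ τ ✓.
  V = {[delta=echo]}: π^{-1}(V) = {delta, echo} ∉ τ ✗.
  V = {[foxtrot]}: π^{-1}(V) = {foxtrot} ∈ τ ✓.
  V = {[delta=echo], [foxtrot]}: π^{-1}(V) = {delta, echo, foxtrot} ∈ τ ✓.
Open sets in the quotient: τ_Q = {{}, {[foxtrot]}, {[delta=echo], [foxtrot]}} (3 elements).


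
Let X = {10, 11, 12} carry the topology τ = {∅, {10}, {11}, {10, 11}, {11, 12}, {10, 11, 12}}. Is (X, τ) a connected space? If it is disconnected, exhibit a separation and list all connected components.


(X, τ) is disconnected; components = [{10}, {11, 12}].

Find clopen sets (U ∈ τ with X ∖ U ∈ τ):
  U = ∅, X ∖ U = {10, 11, 12} — both open, so U is clopen.
  U = {10}, X ∖ U = {11, 12} — both open, so U is clopen.
  U = {11, 12}, X ∖ U = {10} — both open, so U is clopen.
  U = {10, 11, 12}, X ∖ U = ∅ — both open, so U is clopen.
Nontrivial clopen(s) exist: e.g. {11, 12}. So (X, τ) is disconnected.
Compute connected components by grouping points that agree on all clopens:
  component: {10}
  component: {11, 12}


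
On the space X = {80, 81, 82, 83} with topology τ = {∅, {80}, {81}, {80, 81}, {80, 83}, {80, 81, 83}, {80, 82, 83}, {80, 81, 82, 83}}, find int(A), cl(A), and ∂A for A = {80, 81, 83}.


int(A) = {80, 81, 83}, cl(A) = {80, 81, 82, 83}, ∂A = {82}.

Closed sets in (X, τ) are complements of opens:
  closed(X, τ) = {∅, {81}, {82}, {81, 82}, {82, 83}, {80, 82, 83}, {81, 82, 83}, {80, 81, 82, 83}}.
int(A) = ⋃ {U ∈ τ : U ⊆ A}. Opens contained in A: ∅, {80}, {81}, {80, 81}, {80, 83}, {80, 81, 83}.
Taking the union of these: int(A) = {80, 81, 83}.
cl(A) = ⋂ {C closed : A ⊆ C}. Closed sets containing A: {80, 81, 82, 83}.
Intersecting these: cl(A) = {80, 81, 82, 83}.
∂A = cl(A) ∖ int(A) = {80, 81, 82, 83} ∖ {80, 81, 83} = {82}.


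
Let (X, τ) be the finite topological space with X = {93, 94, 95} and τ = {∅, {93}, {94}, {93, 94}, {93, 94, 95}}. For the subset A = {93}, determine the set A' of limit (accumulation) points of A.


A' = {95}

For each x ∈ X, list the open sets U ∈ τ with x ∈ U, then check whether U ∩ (A ∖ {x}) ≠ ∅ for every such U.
  x = 93: open {93} ∋ x has {93} ∩ (A ∖ {93}) = ∅, so x is NOT a limit point.
  x = 94: open {94} ∋ x has {94} ∩ (A ∖ {94}) = ∅, so x is NOT a limit point.
  x = 95: opens ∋ x are {93, 94, 95}; each meets A ∖ {95}, so x IS a limit point.
Collecting: A' = {95}.


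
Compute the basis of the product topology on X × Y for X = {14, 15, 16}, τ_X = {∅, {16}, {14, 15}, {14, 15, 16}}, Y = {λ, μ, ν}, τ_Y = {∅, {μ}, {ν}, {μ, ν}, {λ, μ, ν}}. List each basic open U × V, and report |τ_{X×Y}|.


Basis B = {∅ × ∅, {16} × {μ}, {16} × {ν}, {14, 15} × {μ}, {14, 15} × {ν}, {16} × {μ, ν}, {14, 15, 16} × {μ}, {14, 15, 16} × {ν}, {16} × {λ, μ, ν}, {14, 15} × {μ, ν}, {14, 15} × {λ, μ, ν}, {14, 15, 16} × {μ, ν}, {14, 15, 16} × {λ, μ, ν}}; |τ_{X×Y}| = 25.

Enumerate products U × V with U ∈ τ_X, V ∈ τ_Y (deduplicated):
  ∅ × ∅ = {} (∅)
  {16} × {μ} = {(16,μ)}
  {16} × {ν} = {(16,ν)}
  {14, 15} × {μ} = {(14,μ), (15,μ)}
  {14, 15} × {ν} = {(14,ν), (15,ν)}
  {16} × {μ, ν} = {(16,μ), (16,ν)}
  {14, 15, 16} × {μ} = {(14,μ), (15,μ), (16,μ)}
  {14, 15, 16} × {ν} = {(14,ν), (15,ν), (16,ν)}
  {16} × {λ, μ, ν} = {(16,λ), (16,μ), (16,ν)}
  {14, 15} × {μ, ν} = {(14,μ), (14,ν), (15,μ), (15,ν)}
  {14, 15} × {λ, μ, ν} = {(14,λ), (14,μ), (14,ν), (15,λ), (15,μ), (15,ν)}
  {14, 15, 16} × {μ, ν} = {(14,μ), (14,ν), (15,μ), (15,ν), (16,μ), (16,ν)}
  {14, 15, 16} × {λ, μ, ν} = {(14,λ), (14,μ), (14,ν), (15,λ), (15,μ), (15,ν), (16,λ), (16,μ), (16,ν)}
These 13 distinct sets form the basis B.
Close under arbitrary unions to get τ_{X×Y}; counting gives |τ_{X×Y}| = 25.


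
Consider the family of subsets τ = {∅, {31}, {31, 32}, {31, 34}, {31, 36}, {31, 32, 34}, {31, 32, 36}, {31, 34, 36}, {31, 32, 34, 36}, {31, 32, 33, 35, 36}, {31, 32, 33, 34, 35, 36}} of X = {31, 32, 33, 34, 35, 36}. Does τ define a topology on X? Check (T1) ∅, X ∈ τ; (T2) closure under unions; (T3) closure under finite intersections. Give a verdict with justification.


τ IS a topology on X.

Axiom (T1): ∅ ∈ τ? Yes; X ∈ τ? Yes.
Axiom (T2/T3): check pairwise unions and intersections of members of τ.
All pairwise intersections and unions checked — each lies in τ. Therefore τ satisfies (T1), (T2), (T3): it IS a topology on X.


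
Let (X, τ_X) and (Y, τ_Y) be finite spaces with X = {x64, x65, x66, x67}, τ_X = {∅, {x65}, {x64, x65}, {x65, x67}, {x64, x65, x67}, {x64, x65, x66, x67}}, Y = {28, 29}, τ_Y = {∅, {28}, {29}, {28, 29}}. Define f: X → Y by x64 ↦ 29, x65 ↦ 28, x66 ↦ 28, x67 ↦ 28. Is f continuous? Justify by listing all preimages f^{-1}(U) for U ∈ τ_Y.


f is NOT continuous.

Compute f^{-1}(U) for each U ∈ τ_Y:
  U = ∅: f^{-1}(U) = ∅ ∈ τ_X ✓.
  U = {28}: f^{-1}(U) = {x65, x66, x67} ∉ τ_X ✗.
  U = {29}: f^{-1}(U) = {x64} ∉ τ_X ✗.
  U = {28, 29}: f^{-1}(U) = {x64, x65, x66, x67} ∈ τ_X ✓.
Found U = {28} with f^{-1}(U) = {x65, x66, x67} not in τ_X. Therefore f is NOT continuous.


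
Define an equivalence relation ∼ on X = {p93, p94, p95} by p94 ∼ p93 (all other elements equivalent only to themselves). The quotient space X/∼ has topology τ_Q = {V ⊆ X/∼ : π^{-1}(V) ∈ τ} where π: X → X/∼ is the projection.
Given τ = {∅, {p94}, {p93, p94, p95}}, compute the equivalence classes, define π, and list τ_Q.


X/∼ = {[p93=p94], [p95]}; |τ_Q| = 2.

Equivalence classes: [p93=p94], [p95].
Quotient map π: X → X/∼ sends p93 ↦ [p93=p94], p94 ↦ [p93=p94], p95 ↦ [p95].
For each subset V ⊆ X/∼, compute π^{-1}(V) ⊆ X and check whether π^{-1}(V) ∈ τ. V is open in τ_Q iff π^{-1}(V) ∈ τ.
  V = {}: π^{-1}(V) = ∅ ∈ τ ✓.
  V = {[p93=p94]}: π^{-1}(V) = {p93, p94} ∉ τ ✗.
  V = {[p95]}: π^{-1}(V) = {p95} ∉ τ ✗.
  V = {[p93=p94], [p95]}: π^{-1}(V) = {p93, p94, p95} ∈ τ ✓.
Open sets in the quotient: τ_Q = {{}, {[p93=p94], [p95]}} (2 elements).


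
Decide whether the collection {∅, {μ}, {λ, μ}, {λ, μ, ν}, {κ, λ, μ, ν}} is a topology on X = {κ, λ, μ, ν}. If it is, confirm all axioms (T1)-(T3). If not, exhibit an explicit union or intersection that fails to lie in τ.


τ IS a topology on X.

Axiom (T1): ∅ ∈ τ? Yes; X ∈ τ? Yes.
Axiom (T2/T3): check pairwise unions and intersections of members of τ.
All pairwise intersections and unions checked — each lies in τ. Therefore τ satisfies (T1), (T2), (T3): it IS a topology on X.


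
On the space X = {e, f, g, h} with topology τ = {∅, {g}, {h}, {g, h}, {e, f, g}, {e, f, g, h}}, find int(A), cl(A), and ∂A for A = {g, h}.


int(A) = {g, h}, cl(A) = {e, f, g, h}, ∂A = {e, f}.

Closed sets in (X, τ) are complements of opens:
  closed(X, τ) = {∅, {h}, {e, f}, {e, f, g}, {e, f, h}, {e, f, g, h}}.
int(A) = ⋃ {U ∈ τ : U ⊆ A}. Opens contained in A: ∅, {g}, {h}, {g, h}.
Taking the union of these: int(A) = {g, h}.
cl(A) = ⋂ {C closed : A ⊆ C}. Closed sets containing A: {e, f, g, h}.
Intersecting these: cl(A) = {e, f, g, h}.
∂A = cl(A) ∖ int(A) = {e, f, g, h} ∖ {g, h} = {e, f}.


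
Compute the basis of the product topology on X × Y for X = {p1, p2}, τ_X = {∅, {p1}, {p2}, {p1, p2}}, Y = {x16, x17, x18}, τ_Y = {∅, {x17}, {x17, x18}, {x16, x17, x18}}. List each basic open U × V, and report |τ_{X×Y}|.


Basis B = {∅ × ∅, {p1} × {x17}, {p2} × {x17}, {p1} × {x17, x18}, {p1, p2} × {x17}, {p2} × {x17, x18}, {p1} × {x16, x17, x18}, {p2} × {x16, x17, x18}, {p1, p2} × {x17, x18}, {p1, p2} × {x16, x17, x18}}; |τ_{X×Y}| = 16.

Enumerate products U × V with U ∈ τ_X, V ∈ τ_Y (deduplicated):
  ∅ × ∅ = {} (∅)
  {p1} × {x17} = {(p1,x17)}
  {p2} × {x17} = {(p2,x17)}
  {p1} × {x17, x18} = {(p1,x17), (p1,x18)}
  {p1, p2} × {x17} = {(p1,x17), (p2,x17)}
  {p2} × {x17, x18} = {(p2,x17), (p2,x18)}
  {p1} × {x16, x17, x18} = {(p1,x16), (p1,x17), (p1,x18)}
  {p2} × {x16, x17, x18} = {(p2,x16), (p2,x17), (p2,x18)}
  {p1, p2} × {x17, x18} = {(p1,x17), (p1,x18), (p2,x17), (p2,x18)}
  {p1, p2} × {x16, x17, x18} = {(p1,x16), (p1,x17), (p1,x18), (p2,x16), (p2,x17), (p2,x18)}
These 10 distinct sets form the basis B.
Close under arbitrary unions to get τ_{X×Y}; counting gives |τ_{X×Y}| = 16.


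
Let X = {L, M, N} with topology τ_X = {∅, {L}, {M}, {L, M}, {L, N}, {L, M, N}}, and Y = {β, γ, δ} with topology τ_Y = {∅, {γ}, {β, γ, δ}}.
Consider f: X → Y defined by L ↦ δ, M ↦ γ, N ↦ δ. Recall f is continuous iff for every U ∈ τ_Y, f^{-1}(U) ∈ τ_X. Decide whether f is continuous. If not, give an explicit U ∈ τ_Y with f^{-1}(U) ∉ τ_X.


f IS continuous.

Compute f^{-1}(U) for each U ∈ τ_Y:
  U = ∅: f^{-1}(U) = ∅ ∈ τ_X ✓.
  U = {γ}: f^{-1}(U) = {M} ∈ τ_X ✓.
  U = {β, γ, δ}: f^{-1}(U) = {L, M, N} ∈ τ_X ✓.
Every preimage lies in τ_X, so f IS continuous.


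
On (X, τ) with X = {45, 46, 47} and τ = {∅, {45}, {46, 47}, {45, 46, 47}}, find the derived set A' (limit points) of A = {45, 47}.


A' = {46}

For each x ∈ X, list the open sets U ∈ τ with x ∈ U, then check whether U ∩ (A ∖ {x}) ≠ ∅ for every such U.
  x = 45: open {45} ∋ x has {45} ∩ (A ∖ {45}) = ∅, so x is NOT a limit point.
  x = 46: opens ∋ x are {46, 47}, {45, 46, 47}; each meets A ∖ {46}, so x IS a limit point.
  x = 47: open {46, 47} ∋ x has {46, 47} ∩ (A ∖ {47}) = ∅, so x is NOT a limit point.
Collecting: A' = {46}.


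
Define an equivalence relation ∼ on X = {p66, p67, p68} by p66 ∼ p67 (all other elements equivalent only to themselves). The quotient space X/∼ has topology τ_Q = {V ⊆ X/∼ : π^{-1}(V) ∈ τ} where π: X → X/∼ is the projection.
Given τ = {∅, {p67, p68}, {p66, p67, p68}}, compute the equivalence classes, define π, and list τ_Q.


X/∼ = {[p66=p67], [p68]}; |τ_Q| = 2.

Equivalence classes: [p66=p67], [p68].
Quotient map π: X → X/∼ sends p66 ↦ [p66=p67], p67 ↦ [p66=p67], p68 ↦ [p68].
For each subset V ⊆ X/∼, compute π^{-1}(V) ⊆ X and check whether π^{-1}(V) ∈ τ. V is open in τ_Q iff π^{-1}(V) ∈ τ.
  V = {}: π^{-1}(V) = ∅ ∈ τ ✓.
  V = {[p66=p67]}: π^{-1}(V) = {p66, p67} ∉ τ ✗.
  V = {[p68]}: π^{-1}(V) = {p68} ∉ τ ✗.
  V = {[p66=p67], [p68]}: π^{-1}(V) = {p66, p67, p68} ∈ τ ✓.
Open sets in the quotient: τ_Q = {{}, {[p66=p67], [p68]}} (2 elements).
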